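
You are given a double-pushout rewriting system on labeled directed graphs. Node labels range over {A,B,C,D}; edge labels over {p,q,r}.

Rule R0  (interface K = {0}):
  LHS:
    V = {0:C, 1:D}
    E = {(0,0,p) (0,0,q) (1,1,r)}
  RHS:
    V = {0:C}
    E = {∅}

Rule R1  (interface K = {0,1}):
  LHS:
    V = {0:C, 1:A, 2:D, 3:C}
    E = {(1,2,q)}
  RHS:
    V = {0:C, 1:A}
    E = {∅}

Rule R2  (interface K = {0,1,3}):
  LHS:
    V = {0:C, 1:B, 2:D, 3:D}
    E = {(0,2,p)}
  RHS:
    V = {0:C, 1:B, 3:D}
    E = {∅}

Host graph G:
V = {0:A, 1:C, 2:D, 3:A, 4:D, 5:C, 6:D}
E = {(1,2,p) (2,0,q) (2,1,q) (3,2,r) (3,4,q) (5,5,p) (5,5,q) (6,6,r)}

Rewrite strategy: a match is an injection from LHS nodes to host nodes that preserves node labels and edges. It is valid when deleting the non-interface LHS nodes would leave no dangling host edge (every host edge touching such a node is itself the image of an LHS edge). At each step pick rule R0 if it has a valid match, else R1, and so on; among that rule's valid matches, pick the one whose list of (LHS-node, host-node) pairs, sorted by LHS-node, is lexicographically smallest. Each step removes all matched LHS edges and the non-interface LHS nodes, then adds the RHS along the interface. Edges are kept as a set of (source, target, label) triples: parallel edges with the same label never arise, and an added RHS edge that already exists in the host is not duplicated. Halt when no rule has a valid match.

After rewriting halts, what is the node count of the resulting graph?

[0] host  ⇒  7 nodes, 8 edges  {1-p->2 2-q->0 2-q->1 3-r->2 3-q->4 5-p->5 5-q->5 6-r->6}
[1] R0 @ {0↦5, 1↦6}  ⇒  6 nodes, 5 edges  {1-p->2 2-q->0 2-q->1 3-r->2 3-q->4}
[2] R1 @ {0↦1, 1↦3, 2↦4, 3↦5}  ⇒  4 nodes, 4 edges  {1-p->2 2-q->0 2-q->1 3-r->2}
final graph: no rule applies after step 2
NF nodes: {0:A, 1:C, 2:D, 3:A}

Answer: 4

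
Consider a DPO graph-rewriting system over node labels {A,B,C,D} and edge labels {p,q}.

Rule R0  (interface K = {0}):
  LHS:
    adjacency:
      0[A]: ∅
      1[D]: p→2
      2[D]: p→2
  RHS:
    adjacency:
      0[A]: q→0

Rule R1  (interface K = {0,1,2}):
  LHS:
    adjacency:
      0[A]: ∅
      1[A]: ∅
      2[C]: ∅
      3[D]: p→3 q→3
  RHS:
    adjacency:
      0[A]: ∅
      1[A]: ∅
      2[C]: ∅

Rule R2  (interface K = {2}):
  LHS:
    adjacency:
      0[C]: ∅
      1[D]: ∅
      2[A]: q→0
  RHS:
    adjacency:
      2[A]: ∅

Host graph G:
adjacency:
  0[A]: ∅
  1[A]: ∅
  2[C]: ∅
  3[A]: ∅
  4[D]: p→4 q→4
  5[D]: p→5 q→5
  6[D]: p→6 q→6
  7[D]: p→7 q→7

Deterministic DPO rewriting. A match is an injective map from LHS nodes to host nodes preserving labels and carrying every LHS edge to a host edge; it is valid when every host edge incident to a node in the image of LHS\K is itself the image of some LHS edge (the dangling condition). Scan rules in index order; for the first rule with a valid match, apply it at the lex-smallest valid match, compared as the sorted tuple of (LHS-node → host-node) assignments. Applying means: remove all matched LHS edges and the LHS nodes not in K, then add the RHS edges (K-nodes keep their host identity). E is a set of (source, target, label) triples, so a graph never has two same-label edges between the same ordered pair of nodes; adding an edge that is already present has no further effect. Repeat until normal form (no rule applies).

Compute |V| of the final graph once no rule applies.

start.  V:8 E:8  edges: 4-p->4 4-q->4 5-p->5 5-q->5 6-p->6 6-q->6 7-p->7 7-q->7
1. fire R1 via {0↦0, 1↦1, 2↦2, 3↦4}  →  V:7 E:6  edges: 5-p->5 5-q->5 6-p->6 6-q->6 7-p->7 7-q->7
2. fire R1 via {0↦0, 1↦1, 2↦2, 3↦5}  →  V:6 E:4  edges: 6-p->6 6-q->6 7-p->7 7-q->7
3. fire R1 via {0↦0, 1↦1, 2↦2, 3↦6}  →  V:5 E:2  edges: 7-p->7 7-q->7
4. fire R1 via {0↦0, 1↦1, 2↦2, 3↦7}  →  V:4 E:0  edges: ∅
final graph: no rule applies after step 4
NF nodes: {0:A, 1:A, 2:C, 3:A}

Answer: 4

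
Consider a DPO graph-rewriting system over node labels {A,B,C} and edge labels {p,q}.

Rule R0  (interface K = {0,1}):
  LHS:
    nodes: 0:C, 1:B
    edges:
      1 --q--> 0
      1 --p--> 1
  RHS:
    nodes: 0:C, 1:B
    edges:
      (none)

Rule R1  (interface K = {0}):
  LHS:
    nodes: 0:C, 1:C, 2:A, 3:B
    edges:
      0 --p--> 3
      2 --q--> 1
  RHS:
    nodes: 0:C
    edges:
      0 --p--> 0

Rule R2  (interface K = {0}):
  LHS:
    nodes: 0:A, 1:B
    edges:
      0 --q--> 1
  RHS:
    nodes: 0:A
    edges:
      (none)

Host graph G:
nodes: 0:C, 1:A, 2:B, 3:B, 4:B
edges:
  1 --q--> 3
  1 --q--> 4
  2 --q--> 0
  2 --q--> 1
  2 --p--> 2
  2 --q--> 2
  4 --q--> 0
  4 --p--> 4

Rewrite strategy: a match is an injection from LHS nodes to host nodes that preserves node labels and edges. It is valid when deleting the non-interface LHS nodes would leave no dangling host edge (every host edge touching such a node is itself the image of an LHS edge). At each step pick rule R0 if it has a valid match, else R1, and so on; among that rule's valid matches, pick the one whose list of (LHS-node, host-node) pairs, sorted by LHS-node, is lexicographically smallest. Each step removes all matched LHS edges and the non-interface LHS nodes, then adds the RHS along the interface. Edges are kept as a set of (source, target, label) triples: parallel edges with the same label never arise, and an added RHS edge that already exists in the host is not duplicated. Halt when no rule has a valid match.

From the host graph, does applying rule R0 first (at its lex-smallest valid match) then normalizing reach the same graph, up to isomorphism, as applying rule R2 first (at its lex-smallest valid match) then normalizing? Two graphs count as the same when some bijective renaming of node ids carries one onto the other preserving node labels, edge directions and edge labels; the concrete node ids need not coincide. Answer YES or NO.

branch R0-first: apply at {0↦0, 1↦2} → |E|=6, then 3 more step(s) → NF |V|=3 |E|=2 V={0:C, 1:A, 2:B} E=2-q->1 2-q->2
branch R2-first: apply at {0↦1, 1↦3} → |E|=7, then 3 more step(s) → NF |V|=3 |E|=2 V={0:C, 1:A, 2:B} E=2-q->1 2-q->2
graphs isomorphic (equal up to label-preserving node renaming)

Answer: YES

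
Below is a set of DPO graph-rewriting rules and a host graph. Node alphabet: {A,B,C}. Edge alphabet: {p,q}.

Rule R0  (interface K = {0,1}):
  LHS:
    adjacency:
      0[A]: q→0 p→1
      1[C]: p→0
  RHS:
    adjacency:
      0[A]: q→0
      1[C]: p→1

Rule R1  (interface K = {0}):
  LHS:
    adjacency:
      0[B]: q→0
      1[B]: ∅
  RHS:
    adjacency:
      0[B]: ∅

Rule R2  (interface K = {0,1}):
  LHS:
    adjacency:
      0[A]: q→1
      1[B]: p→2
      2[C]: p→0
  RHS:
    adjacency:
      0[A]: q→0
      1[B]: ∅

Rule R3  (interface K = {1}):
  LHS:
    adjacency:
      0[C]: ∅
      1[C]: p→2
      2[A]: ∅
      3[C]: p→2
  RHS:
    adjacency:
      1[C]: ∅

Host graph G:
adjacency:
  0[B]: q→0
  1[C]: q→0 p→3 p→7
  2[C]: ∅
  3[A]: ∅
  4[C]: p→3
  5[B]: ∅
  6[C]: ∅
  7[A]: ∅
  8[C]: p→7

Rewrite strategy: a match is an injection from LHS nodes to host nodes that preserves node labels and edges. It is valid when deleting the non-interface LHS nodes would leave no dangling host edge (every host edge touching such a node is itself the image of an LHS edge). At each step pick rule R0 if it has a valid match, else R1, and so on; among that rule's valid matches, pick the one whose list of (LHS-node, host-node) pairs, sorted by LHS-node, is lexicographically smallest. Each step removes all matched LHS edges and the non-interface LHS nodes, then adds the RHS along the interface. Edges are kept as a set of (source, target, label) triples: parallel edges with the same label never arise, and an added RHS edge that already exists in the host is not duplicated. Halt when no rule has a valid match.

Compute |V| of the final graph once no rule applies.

start.  V:9 E:6  edges: 0-q->0 1-q->0 1-p->3 1-p->7 4-p->3 8-p->7
1. fire R1 via {0↦0, 1↦5}  →  V:8 E:5  edges: 1-q->0 1-p->3 1-p->7 4-p->3 8-p->7
2. fire R3 via {0↦2, 1↦1, 2↦3, 3↦4}  →  V:5 E:3  edges: 1-q->0 1-p->7 8-p->7
3. fire R3 via {0↦6, 1↦1, 2↦7, 3↦8}  →  V:2 E:1  edges: 1-q->0
final graph: no rule applies after step 3
NF nodes: {0:B, 1:C}

Answer: 2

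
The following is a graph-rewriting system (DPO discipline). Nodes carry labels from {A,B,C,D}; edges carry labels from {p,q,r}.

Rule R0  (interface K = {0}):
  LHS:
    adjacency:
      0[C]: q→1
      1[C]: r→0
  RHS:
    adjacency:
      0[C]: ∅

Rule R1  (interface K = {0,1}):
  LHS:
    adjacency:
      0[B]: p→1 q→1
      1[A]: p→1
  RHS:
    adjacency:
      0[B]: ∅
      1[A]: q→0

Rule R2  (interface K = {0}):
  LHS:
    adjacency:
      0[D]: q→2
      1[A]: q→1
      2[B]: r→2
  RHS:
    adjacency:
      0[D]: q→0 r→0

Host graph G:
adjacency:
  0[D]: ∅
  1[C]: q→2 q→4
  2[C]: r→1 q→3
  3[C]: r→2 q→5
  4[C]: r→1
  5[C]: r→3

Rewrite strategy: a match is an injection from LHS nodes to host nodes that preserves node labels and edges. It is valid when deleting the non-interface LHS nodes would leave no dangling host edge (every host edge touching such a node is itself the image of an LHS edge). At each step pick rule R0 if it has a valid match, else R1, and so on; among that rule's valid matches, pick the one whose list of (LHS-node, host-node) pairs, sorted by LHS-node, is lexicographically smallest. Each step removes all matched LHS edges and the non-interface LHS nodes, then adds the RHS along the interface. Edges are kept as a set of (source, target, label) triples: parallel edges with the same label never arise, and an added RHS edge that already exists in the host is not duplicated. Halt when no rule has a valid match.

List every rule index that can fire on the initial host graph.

R0: 2 valid matches — {0↦1, 1↦4}, {0↦3, 1↦5}
R1: no valid match — LHS pattern not found
R2: no valid match — LHS pattern not found

Answer: [R0]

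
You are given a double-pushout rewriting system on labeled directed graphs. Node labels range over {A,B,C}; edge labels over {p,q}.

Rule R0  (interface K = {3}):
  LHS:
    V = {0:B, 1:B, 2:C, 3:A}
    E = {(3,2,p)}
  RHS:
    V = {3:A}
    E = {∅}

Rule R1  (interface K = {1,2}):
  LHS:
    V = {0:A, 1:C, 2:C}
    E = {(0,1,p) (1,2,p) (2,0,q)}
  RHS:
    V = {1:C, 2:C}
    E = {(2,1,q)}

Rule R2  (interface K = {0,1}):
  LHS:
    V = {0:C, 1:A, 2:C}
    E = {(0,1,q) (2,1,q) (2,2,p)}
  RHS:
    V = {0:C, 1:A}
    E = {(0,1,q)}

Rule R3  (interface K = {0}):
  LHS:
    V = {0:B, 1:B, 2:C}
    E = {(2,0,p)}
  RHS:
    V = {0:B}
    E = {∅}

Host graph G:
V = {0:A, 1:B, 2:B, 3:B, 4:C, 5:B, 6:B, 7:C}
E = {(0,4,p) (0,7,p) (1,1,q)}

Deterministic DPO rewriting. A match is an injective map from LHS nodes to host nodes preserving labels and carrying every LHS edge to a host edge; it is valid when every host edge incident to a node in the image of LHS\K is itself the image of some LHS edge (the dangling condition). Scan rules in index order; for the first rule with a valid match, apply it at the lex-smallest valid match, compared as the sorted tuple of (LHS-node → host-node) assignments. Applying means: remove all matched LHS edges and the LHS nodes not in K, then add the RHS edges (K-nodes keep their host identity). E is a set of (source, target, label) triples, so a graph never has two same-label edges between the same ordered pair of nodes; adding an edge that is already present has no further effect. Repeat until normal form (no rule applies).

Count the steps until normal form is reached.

Answer: 2

Derivation:
[0] host  ⇒  8 nodes, 3 edges  {0-p->4 0-p->7 1-q->1}
[1] R0 @ {0↦2, 1↦3, 2↦4, 3↦0}  ⇒  5 nodes, 2 edges  {0-p->7 1-q->1}
[2] R0 @ {0↦5, 1↦6, 2↦7, 3↦0}  ⇒  2 nodes, 1 edges  {1-q->1}
halt: no rule applies after step 2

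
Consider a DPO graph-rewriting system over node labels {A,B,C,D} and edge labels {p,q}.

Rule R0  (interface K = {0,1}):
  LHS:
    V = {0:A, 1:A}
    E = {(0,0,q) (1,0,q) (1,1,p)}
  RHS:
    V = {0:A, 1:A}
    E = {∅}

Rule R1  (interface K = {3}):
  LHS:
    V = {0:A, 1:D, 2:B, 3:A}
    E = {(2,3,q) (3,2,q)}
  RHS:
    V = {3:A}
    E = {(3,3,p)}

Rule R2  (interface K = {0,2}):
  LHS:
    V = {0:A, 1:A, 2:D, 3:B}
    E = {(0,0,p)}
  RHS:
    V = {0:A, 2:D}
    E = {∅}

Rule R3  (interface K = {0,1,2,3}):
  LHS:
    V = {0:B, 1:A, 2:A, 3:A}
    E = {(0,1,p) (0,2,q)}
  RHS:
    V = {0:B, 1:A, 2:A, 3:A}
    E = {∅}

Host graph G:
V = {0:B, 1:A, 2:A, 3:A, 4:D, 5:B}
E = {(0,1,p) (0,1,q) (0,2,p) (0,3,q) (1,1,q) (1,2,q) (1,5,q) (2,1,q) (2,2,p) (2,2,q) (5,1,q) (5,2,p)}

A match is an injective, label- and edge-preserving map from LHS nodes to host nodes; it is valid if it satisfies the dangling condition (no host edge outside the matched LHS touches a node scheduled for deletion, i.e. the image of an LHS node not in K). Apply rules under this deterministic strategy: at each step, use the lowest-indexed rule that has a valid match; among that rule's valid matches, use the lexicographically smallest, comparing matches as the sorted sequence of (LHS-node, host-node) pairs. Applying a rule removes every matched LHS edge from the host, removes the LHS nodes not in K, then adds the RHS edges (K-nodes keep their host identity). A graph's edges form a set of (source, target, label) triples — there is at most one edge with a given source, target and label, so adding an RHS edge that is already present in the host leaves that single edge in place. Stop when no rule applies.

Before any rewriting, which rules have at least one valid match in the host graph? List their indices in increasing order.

R0: 1 valid match — {0↦1, 1↦2}
R1: no valid match — 2 raw matches, all fail dangling condition
R2: no valid match — 4 raw matches, all fail dangling condition
R3: 4 valid matches — {0↦0, 1↦1, 2↦3, 3↦2}, {0↦0, 1↦2, 2↦1, 3↦3}, {0↦0, 1↦2, 2↦3, 3↦1} (+1 more)

Answer: [R0,R3]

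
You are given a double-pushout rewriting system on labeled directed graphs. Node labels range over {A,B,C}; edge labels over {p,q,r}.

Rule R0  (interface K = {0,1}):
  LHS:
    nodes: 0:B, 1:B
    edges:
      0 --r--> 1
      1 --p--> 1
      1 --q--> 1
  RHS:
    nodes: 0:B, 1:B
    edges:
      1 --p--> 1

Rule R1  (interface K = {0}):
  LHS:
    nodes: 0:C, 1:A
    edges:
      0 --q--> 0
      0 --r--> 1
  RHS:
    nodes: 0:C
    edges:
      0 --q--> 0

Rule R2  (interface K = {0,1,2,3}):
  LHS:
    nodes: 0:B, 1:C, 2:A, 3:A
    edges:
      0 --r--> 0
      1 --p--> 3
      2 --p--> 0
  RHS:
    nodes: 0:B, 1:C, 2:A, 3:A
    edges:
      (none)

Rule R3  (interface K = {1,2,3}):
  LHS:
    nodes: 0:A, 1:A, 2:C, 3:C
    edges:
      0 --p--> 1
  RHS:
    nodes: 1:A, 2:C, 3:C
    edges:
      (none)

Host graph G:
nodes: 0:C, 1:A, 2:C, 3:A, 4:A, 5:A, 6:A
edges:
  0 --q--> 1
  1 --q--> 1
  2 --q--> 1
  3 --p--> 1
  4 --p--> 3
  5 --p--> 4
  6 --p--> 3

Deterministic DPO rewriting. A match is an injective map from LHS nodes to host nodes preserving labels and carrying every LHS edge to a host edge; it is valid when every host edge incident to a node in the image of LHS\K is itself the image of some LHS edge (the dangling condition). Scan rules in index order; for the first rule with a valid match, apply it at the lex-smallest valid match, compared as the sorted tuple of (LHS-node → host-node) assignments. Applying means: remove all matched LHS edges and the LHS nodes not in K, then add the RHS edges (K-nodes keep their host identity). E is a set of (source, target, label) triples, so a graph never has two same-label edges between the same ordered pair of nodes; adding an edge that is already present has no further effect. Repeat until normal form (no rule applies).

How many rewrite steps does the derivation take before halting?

start.  V:7 E:7  edges: 0-q->1 1-q->1 2-q->1 3-p->1 4-p->3 5-p->4 6-p->3
1. fire R3 via {0↦5, 1↦4, 2↦0, 3↦2}  →  V:6 E:6  edges: 0-q->1 1-q->1 2-q->1 3-p->1 4-p->3 6-p->3
2. fire R3 via {0↦4, 1↦3, 2↦0, 3↦2}  →  V:5 E:5  edges: 0-q->1 1-q->1 2-q->1 3-p->1 6-p->3
3. fire R3 via {0↦6, 1↦3, 2↦0, 3↦2}  →  V:4 E:4  edges: 0-q->1 1-q->1 2-q->1 3-p->1
4. fire R3 via {0↦3, 1↦1, 2↦0, 3↦2}  →  V:3 E:3  edges: 0-q->1 1-q->1 2-q->1
normal form: no rule applies after step 4

Answer: 4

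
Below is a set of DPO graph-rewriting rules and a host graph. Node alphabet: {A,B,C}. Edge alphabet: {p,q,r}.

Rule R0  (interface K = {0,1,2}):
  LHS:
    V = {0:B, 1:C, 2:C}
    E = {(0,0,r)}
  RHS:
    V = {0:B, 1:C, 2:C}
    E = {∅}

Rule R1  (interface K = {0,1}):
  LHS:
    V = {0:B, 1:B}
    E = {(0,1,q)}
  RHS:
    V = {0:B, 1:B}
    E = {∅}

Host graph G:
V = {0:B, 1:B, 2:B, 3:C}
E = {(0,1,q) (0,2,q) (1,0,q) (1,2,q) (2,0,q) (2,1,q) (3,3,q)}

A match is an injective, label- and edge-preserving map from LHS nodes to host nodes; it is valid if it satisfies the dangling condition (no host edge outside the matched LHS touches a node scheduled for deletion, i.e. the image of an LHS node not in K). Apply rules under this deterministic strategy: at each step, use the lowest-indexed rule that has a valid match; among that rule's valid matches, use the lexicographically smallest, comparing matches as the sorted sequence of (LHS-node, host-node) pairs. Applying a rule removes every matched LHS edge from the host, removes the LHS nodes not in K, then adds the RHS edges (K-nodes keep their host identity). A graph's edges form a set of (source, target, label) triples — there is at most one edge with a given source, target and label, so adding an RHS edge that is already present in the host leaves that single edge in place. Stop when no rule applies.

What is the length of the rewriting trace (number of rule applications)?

Answer: 6

Steps:
[0] host  ⇒  4 nodes, 7 edges  {0-q->1 0-q->2 1-q->0 1-q->2 2-q->0 2-q->1 3-q->3}
[1] R1 @ {0↦0, 1↦1}  ⇒  4 nodes, 6 edges  {0-q->2 1-q->0 1-q->2 2-q->0 2-q->1 3-q->3}
[2] R1 @ {0↦0, 1↦2}  ⇒  4 nodes, 5 edges  {1-q->0 1-q->2 2-q->0 2-q->1 3-q->3}
[3] R1 @ {0↦1, 1↦0}  ⇒  4 nodes, 4 edges  {1-q->2 2-q->0 2-q->1 3-q->3}
[4] R1 @ {0↦1, 1↦2}  ⇒  4 nodes, 3 edges  {2-q->0 2-q->1 3-q->3}
[5] R1 @ {0↦2, 1↦0}  ⇒  4 nodes, 2 edges  {2-q->1 3-q->3}
[6] R1 @ {0↦2, 1↦1}  ⇒  4 nodes, 1 edges  {3-q->3}
halt: no rule applies after step 6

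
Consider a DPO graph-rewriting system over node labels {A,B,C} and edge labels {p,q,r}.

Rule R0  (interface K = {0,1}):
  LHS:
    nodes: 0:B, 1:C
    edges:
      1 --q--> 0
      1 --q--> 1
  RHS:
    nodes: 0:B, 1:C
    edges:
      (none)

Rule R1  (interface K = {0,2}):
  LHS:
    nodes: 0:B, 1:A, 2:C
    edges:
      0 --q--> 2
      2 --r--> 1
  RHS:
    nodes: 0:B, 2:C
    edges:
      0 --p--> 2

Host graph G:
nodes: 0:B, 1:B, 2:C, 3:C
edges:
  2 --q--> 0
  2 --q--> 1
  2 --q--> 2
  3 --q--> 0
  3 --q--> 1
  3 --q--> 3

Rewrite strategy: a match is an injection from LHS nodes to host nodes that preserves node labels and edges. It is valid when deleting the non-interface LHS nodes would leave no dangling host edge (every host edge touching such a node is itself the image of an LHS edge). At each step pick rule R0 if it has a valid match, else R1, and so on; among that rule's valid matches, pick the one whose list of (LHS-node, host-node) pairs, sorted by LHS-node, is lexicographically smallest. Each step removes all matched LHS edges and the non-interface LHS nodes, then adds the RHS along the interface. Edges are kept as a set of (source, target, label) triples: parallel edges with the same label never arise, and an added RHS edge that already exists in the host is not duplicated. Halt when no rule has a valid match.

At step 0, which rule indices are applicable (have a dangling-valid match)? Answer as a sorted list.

Answer: [R0]

Rewrite trace:
R0: 4 valid matches — {0↦0, 1↦2}, {0↦0, 1↦3}, {0↦1, 1↦2} (+1 more)
R1: no valid match — LHS pattern not found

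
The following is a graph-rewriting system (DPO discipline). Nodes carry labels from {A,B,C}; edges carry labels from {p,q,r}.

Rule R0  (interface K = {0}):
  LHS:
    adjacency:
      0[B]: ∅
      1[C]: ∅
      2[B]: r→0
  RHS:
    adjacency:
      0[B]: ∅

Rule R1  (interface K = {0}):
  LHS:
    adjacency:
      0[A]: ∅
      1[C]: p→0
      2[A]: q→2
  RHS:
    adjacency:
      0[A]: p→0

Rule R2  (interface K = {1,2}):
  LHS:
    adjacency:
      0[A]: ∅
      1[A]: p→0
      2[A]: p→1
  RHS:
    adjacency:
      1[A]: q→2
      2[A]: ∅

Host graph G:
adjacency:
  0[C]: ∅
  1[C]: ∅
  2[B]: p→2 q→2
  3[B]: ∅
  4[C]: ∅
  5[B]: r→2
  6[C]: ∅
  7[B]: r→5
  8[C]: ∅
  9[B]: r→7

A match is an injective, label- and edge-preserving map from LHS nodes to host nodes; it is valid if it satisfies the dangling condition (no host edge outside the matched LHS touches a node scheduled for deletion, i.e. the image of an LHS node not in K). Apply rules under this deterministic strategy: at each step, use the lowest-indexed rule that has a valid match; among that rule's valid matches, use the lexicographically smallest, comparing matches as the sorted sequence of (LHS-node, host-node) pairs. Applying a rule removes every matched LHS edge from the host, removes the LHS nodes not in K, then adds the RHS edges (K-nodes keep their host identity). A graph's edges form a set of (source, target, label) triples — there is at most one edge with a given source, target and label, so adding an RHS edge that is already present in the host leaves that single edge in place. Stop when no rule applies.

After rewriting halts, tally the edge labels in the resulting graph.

Answer: p:1 q:1

Derivation:
initial: |V|=10 |E|=5  E = 2-p->2 2-q->2 5-r->2 7-r->5 9-r->7
step 1: apply R0 at {0↦7, 1↦0, 2↦9}  → |V|=8 |E|=4  E = 2-p->2 2-q->2 5-r->2 7-r->5
step 2: apply R0 at {0↦5, 1↦1, 2↦7}  → |V|=6 |E|=3  E = 2-p->2 2-q->2 5-r->2
step 3: apply R0 at {0↦2, 1↦4, 2↦5}  → |V|=4 |E|=2  E = 2-p->2 2-q->2
final graph: no rule applies after step 3
NF edges: [(2, 2, 'p'), (2, 2, 'q')]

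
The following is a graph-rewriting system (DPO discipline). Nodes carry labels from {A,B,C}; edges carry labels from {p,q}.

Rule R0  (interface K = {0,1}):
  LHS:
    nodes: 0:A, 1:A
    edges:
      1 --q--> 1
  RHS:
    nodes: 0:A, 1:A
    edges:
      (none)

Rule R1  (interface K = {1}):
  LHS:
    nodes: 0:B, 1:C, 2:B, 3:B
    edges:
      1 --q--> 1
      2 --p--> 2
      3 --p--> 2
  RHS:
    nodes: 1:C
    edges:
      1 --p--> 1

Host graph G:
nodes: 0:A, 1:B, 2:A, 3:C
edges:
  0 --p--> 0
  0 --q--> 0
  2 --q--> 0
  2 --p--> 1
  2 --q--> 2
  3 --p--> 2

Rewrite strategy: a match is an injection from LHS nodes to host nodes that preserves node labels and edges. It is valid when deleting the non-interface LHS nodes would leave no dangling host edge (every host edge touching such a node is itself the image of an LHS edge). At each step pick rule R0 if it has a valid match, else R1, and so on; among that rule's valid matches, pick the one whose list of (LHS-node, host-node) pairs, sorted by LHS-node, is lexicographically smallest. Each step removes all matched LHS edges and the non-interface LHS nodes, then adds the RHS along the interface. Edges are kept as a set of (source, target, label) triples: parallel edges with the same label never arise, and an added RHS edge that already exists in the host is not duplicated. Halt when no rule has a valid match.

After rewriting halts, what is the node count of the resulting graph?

Answer: 4

Derivation:
start.  V:4 E:6  edges: 0-p->0 0-q->0 2-q->0 2-p->1 2-q->2 3-p->2
1. fire R0 via {0↦0, 1↦2}  →  V:4 E:5  edges: 0-p->0 0-q->0 2-q->0 2-p->1 3-p->2
2. fire R0 via {0↦2, 1↦0}  →  V:4 E:4  edges: 0-p->0 2-q->0 2-p->1 3-p->2
normal form: no rule applies after step 2
NF nodes: {0:A, 1:B, 2:A, 3:C}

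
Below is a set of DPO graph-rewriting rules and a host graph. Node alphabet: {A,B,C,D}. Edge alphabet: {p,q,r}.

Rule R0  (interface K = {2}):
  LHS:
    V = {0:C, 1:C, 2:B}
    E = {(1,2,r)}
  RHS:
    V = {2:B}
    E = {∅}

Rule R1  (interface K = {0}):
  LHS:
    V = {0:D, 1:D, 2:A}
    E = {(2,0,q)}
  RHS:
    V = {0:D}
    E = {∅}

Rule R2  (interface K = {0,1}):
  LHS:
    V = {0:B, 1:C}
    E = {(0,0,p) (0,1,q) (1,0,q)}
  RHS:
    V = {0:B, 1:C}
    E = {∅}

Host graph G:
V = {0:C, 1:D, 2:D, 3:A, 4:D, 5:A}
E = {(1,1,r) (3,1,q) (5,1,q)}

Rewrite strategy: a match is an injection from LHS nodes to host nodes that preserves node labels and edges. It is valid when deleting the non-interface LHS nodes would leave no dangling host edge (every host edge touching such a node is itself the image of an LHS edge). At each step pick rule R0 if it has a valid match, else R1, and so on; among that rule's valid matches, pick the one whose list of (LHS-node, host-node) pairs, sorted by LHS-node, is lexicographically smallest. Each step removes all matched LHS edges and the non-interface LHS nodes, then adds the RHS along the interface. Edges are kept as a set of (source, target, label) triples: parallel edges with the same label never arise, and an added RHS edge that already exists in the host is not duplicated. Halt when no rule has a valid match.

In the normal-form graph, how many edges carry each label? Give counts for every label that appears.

start.  V:6 E:3  edges: 1-r->1 3-q->1 5-q->1
1. fire R1 via {0↦1, 1↦2, 2↦3}  →  V:4 E:2  edges: 1-r->1 5-q->1
2. fire R1 via {0↦1, 1↦4, 2↦5}  →  V:2 E:1  edges: 1-r->1
normal form: no rule applies after step 2
NF edges: [(1, 1, 'r')]

Answer: r:1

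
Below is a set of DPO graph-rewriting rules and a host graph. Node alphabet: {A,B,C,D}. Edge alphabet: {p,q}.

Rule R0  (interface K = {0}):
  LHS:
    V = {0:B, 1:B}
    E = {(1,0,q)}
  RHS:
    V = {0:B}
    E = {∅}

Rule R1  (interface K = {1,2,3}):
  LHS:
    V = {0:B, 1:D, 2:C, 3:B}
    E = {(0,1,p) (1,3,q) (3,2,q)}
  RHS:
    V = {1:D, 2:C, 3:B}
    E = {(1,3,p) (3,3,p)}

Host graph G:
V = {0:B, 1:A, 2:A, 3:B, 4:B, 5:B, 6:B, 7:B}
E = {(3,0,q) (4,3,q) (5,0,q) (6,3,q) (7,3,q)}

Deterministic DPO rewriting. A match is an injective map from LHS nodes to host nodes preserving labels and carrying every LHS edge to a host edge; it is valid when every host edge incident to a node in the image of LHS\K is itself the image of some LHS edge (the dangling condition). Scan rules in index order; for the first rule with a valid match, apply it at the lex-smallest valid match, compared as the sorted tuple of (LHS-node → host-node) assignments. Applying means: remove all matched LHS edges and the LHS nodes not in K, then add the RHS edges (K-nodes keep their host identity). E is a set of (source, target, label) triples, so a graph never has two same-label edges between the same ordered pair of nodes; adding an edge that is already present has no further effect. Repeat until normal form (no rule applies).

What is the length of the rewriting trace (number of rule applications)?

initial: |V|=8 |E|=5  E = 3-q->0 4-q->3 5-q->0 6-q->3 7-q->3
step 1: apply R0 at {0↦0, 1↦5}  → |V|=7 |E|=4  E = 3-q->0 4-q->3 6-q->3 7-q->3
step 2: apply R0 at {0↦3, 1↦4}  → |V|=6 |E|=3  E = 3-q->0 6-q->3 7-q->3
step 3: apply R0 at {0↦3, 1↦6}  → |V|=5 |E|=2  E = 3-q->0 7-q->3
step 4: apply R0 at {0↦3, 1↦7}  → |V|=4 |E|=1  E = 3-q->0
step 5: apply R0 at {0↦0, 1↦3}  → |V|=3 |E|=0  E = ∅
normal form: no rule applies after step 5

Answer: 5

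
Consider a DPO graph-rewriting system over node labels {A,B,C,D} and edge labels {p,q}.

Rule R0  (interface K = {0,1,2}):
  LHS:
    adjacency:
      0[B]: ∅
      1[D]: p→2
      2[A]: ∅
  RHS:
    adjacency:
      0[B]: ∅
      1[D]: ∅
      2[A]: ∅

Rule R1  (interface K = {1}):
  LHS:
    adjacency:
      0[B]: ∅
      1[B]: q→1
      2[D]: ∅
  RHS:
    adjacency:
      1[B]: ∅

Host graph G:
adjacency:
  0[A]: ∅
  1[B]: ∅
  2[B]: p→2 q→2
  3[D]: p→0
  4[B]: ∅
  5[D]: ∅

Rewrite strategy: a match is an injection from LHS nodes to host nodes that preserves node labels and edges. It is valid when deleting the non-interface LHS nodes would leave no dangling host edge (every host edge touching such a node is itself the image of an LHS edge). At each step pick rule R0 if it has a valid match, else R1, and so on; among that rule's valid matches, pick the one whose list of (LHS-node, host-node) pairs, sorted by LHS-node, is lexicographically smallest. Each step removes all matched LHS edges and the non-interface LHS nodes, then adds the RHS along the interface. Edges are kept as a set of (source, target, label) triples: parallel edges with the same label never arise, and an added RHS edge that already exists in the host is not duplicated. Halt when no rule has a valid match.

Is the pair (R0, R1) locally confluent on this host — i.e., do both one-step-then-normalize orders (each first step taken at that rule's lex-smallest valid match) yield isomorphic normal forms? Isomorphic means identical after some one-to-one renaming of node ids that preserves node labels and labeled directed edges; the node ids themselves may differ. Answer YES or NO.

branch R0-first: apply at {0↦1, 1↦3, 2↦0} → |E|=2, then 1 more step(s) → NF |V|=4 |E|=1 V={0:A, 2:B, 4:B, 5:D} E=2-p->2
branch R1-first: apply at {0↦1, 1↦2, 2↦5} → |E|=2, then 1 more step(s) → NF |V|=4 |E|=1 V={0:A, 2:B, 3:D, 4:B} E=2-p->2
graphs isomorphic (equal up to label-preserving node renaming)

Answer: YES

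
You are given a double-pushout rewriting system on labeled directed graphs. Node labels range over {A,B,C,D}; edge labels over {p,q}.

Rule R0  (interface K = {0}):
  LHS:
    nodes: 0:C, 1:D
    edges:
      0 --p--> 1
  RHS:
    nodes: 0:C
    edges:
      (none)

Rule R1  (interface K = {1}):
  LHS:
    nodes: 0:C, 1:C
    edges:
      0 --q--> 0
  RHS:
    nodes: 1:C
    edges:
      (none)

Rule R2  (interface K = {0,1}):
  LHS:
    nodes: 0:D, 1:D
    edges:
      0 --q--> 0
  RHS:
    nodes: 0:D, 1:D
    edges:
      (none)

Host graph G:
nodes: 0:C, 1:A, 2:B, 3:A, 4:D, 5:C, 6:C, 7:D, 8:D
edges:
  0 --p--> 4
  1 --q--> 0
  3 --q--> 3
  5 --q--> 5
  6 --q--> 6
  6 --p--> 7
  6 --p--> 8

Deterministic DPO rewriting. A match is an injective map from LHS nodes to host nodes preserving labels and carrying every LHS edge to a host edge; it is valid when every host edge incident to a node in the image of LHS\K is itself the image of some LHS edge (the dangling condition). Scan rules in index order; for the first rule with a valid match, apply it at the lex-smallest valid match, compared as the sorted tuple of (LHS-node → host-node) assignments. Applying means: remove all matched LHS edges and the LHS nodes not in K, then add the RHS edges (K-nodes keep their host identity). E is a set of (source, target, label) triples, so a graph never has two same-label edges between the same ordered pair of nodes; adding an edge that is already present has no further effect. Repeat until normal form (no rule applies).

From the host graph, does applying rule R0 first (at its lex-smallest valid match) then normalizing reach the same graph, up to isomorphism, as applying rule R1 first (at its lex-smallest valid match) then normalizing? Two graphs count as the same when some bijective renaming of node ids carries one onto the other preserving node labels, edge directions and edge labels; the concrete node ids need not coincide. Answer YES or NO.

branch R0-first: apply at {0↦0, 1↦4} → |E|=6, then 4 more step(s) → NF |V|=4 |E|=2 V={0:C, 1:A, 2:B, 3:A} E=1-q->0 3-q->3
branch R1-first: apply at {0↦5, 1↦0} → |E|=6, then 4 more step(s) → NF |V|=4 |E|=2 V={0:C, 1:A, 2:B, 3:A} E=1-q->0 3-q->3
graphs isomorphic (equal up to label-preserving node renaming)

Answer: YES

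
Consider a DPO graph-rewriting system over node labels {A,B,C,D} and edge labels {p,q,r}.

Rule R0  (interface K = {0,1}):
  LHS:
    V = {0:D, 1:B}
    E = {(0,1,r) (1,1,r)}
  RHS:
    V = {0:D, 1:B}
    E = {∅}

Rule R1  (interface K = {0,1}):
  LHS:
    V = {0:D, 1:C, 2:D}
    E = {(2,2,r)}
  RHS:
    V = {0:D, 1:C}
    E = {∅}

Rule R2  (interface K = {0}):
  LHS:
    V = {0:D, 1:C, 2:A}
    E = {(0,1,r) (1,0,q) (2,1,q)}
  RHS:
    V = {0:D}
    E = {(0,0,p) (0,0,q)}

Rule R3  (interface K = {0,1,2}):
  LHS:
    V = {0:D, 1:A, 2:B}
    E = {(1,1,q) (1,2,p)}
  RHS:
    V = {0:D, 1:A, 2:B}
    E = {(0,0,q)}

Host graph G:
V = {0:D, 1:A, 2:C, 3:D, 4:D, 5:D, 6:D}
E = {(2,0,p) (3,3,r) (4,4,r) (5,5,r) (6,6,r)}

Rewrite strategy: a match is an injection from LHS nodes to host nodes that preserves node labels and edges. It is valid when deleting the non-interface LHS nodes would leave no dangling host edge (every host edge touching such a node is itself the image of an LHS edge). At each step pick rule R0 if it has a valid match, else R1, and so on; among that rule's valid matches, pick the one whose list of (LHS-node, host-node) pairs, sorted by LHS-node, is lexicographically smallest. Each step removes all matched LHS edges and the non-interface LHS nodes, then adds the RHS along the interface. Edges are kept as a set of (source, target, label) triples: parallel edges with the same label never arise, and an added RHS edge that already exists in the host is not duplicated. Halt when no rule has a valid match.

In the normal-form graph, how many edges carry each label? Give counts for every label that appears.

Answer: p:1

Rewrite trace:
start.  V:7 E:5  edges: 2-p->0 3-r->3 4-r->4 5-r->5 6-r->6
1. fire R1 via {0↦0, 1↦2, 2↦3}  →  V:6 E:4  edges: 2-p->0 4-r->4 5-r->5 6-r->6
2. fire R1 via {0↦0, 1↦2, 2↦4}  →  V:5 E:3  edges: 2-p->0 5-r->5 6-r->6
3. fire R1 via {0↦0, 1↦2, 2↦5}  →  V:4 E:2  edges: 2-p->0 6-r->6
4. fire R1 via {0↦0, 1↦2, 2↦6}  →  V:3 E:1  edges: 2-p->0
halt: no rule applies after step 4
NF edges: [(2, 0, 'p')]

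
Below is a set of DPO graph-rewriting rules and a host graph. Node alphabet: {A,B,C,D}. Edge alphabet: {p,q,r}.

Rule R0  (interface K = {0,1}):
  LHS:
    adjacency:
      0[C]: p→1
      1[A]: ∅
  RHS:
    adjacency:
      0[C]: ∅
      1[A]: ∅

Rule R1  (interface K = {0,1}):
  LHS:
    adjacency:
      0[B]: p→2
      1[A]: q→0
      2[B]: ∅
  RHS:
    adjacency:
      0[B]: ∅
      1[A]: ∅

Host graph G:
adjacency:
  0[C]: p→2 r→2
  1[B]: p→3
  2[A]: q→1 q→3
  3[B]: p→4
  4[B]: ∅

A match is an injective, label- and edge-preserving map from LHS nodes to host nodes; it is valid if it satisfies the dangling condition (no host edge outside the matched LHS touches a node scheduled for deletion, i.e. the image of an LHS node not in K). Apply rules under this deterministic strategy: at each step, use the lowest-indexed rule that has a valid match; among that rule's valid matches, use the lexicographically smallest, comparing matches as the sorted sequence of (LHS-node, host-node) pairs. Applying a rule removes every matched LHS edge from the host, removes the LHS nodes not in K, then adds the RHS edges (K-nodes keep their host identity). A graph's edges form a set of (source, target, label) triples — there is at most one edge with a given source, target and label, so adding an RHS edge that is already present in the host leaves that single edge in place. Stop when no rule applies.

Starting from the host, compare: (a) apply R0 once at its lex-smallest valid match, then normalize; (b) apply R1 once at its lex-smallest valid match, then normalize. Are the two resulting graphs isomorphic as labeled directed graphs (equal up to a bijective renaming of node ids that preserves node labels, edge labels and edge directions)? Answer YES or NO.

Answer: YES

Steps:
branch R0-first: apply at {0↦0, 1↦2} → |E|=5, then 2 more step(s) → NF |V|=3 |E|=1 V={0:C, 1:B, 2:A} E=0-r->2
branch R1-first: apply at {0↦3, 1↦2, 2↦4} → |E|=4, then 2 more step(s) → NF |V|=3 |E|=1 V={0:C, 1:B, 2:A} E=0-r->2
graphs isomorphic (equal up to label-preserving node renaming)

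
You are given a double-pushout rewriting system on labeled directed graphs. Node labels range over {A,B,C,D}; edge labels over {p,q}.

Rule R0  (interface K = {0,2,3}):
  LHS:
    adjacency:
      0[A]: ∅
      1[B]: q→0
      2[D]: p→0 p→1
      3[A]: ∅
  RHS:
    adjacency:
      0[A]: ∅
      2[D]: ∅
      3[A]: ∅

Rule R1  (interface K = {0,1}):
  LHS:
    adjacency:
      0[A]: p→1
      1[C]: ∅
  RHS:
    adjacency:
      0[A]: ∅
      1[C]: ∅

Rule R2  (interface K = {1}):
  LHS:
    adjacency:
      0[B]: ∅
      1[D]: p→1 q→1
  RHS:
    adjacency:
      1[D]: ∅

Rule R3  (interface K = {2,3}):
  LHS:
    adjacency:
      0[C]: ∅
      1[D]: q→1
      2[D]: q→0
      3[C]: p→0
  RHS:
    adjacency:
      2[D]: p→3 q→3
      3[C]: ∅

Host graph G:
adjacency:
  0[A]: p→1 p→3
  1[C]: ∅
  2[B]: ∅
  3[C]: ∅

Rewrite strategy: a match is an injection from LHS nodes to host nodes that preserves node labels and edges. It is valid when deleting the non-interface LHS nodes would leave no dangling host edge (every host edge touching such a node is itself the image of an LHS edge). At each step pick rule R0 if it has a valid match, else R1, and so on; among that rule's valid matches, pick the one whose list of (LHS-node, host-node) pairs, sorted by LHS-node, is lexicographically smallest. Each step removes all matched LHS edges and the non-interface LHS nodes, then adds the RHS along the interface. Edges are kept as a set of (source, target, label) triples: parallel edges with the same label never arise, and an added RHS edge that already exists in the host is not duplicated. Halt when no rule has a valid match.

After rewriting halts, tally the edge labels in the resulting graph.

Answer: (no edges)

Rewrite trace:
start.  V:4 E:2  edges: 0-p->1 0-p->3
1. fire R1 via {0↦0, 1↦1}  →  V:4 E:1  edges: 0-p->3
2. fire R1 via {0↦0, 1↦3}  →  V:4 E:0  edges: ∅
normal form: no rule applies after step 2
NF edges: []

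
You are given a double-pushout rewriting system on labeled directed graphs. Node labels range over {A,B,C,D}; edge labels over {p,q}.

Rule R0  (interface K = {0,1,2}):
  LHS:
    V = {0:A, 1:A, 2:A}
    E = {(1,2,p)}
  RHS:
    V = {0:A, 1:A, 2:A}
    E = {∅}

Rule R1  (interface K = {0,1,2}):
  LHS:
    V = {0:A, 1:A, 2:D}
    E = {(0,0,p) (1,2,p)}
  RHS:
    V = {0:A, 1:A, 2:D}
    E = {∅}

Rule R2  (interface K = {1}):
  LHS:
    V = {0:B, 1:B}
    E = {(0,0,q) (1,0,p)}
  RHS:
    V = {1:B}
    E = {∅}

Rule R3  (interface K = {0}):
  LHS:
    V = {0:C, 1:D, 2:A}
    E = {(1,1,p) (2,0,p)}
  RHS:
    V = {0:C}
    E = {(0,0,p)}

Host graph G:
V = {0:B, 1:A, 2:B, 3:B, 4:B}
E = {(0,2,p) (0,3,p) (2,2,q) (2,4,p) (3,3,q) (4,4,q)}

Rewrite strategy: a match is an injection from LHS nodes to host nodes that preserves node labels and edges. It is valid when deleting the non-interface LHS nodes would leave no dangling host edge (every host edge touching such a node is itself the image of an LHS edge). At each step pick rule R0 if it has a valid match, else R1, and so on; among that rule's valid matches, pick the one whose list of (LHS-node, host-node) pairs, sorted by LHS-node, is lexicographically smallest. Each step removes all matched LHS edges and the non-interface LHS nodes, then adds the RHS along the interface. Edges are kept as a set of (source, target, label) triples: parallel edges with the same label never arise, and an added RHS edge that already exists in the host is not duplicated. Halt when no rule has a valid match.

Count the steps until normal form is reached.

Answer: 3

Derivation:
initial: |V|=5 |E|=6  E = 0-p->2 0-p->3 2-q->2 2-p->4 3-q->3 4-q->4
step 1: apply R2 at {0↦3, 1↦0}  → |V|=4 |E|=4  E = 0-p->2 2-q->2 2-p->4 4-q->4
step 2: apply R2 at {0↦4, 1↦2}  → |V|=3 |E|=2  E = 0-p->2 2-q->2
step 3: apply R2 at {0↦2, 1↦0}  → |V|=2 |E|=0  E = ∅
normal form: no rule applies after step 3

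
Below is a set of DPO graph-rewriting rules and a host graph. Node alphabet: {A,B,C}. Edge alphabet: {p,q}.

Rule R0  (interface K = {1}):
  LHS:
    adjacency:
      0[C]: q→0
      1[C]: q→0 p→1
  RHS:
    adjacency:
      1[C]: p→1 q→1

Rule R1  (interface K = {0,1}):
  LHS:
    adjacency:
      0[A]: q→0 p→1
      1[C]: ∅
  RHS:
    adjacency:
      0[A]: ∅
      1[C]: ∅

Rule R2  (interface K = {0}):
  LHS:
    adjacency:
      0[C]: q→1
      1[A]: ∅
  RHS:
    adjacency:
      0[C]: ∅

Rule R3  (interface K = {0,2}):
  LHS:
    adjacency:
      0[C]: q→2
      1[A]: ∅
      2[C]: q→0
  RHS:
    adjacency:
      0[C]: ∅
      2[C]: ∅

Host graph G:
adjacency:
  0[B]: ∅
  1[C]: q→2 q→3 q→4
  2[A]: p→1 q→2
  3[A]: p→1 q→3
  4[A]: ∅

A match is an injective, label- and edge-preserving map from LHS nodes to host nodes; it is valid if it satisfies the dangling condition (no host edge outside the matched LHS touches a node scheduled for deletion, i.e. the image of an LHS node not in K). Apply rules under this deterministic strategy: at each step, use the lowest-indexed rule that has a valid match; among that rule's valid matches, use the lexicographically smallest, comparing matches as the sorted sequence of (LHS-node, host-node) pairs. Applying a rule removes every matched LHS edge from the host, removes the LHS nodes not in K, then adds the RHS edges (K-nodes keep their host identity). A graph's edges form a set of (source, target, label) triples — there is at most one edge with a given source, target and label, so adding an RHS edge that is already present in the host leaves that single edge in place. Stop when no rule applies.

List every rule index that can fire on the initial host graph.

Answer: [R1,R2]

Rewrite trace:
R0: no valid match — LHS pattern not found
R1: 2 valid matches — {0↦2, 1↦1}, {0↦3, 1↦1}
R2: 1 valid match — {0↦1, 1↦4}
R3: no valid match — LHS pattern not found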